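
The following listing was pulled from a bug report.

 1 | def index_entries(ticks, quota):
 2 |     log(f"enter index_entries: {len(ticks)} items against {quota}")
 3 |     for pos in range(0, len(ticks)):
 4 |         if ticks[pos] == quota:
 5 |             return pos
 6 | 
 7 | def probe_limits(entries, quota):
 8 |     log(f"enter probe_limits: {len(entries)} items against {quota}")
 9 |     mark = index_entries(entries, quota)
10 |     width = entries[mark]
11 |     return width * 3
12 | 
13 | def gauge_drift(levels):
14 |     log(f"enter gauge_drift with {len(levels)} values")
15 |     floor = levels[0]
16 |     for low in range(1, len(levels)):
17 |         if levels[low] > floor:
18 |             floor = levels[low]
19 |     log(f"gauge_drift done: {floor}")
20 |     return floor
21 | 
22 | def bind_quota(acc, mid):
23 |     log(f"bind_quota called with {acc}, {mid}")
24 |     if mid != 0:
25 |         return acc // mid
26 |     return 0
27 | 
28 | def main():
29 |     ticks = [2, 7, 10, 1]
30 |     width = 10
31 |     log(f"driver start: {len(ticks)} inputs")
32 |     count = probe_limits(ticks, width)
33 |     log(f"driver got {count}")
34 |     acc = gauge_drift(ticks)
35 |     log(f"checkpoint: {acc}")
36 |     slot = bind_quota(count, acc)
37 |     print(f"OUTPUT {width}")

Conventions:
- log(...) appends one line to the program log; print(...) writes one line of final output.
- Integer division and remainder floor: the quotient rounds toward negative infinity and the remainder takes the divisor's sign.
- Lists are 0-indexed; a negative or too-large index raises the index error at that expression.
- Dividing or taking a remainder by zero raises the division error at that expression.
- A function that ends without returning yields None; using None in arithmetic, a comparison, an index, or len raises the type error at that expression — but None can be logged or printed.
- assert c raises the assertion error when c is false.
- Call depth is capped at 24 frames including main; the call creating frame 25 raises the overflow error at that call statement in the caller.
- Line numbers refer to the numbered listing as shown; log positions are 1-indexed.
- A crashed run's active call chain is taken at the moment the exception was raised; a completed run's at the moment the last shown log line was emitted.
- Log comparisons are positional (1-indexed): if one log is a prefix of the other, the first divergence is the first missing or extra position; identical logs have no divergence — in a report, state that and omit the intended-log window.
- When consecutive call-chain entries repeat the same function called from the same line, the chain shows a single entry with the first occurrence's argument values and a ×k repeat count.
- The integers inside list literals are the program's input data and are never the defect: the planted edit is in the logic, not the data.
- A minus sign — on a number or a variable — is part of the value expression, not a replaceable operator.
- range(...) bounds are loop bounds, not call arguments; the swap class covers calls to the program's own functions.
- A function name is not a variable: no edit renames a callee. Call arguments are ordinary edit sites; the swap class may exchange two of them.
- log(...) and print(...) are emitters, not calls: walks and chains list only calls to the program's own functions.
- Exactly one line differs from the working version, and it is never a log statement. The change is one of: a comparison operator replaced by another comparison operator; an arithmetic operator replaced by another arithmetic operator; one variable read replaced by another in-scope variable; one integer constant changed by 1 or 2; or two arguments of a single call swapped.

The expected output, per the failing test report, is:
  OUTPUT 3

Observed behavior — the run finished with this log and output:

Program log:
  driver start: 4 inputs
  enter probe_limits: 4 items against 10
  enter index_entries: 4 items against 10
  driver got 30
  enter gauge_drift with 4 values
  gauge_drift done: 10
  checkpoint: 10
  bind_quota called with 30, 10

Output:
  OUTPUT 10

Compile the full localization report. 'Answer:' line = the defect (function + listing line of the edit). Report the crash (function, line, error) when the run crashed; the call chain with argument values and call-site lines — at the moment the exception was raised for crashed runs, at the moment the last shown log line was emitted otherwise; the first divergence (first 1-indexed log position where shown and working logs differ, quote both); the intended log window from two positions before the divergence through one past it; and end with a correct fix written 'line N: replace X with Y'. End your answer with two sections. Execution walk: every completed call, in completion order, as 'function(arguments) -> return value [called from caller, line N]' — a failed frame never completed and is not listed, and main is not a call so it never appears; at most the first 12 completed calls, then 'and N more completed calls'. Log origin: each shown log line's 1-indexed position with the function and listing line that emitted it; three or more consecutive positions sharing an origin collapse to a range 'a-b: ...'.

Answer: the defect is in main at line 37.
Core observation: Nothing in the log betrays the bug — only the output does.
Call chain: main -> bind_quota(30, 10) (called at line 36).
First divergence: none (the log streams are identical).
Execution walk:
  index_entries([2, 7, 10, 1], 10) -> 2  [called from probe_limits, line 9]
  probe_limits([2, 7, 10, 1], 10) -> 30  [called from main, line 32]
  gauge_drift([2, 7, 10, 1]) -> 10  [called from main, line 34]
  bind_quota(30, 10) -> 3  [called from main, line 36]
Origin of each log line:
  1: emitted by main (line 31)
  2: emitted by probe_limits (line 8)
  3: emitted by index_entries (line 2)
  4: emitted by main (line 33)
  5: emitted by gauge_drift (line 14)
  6: emitted by gauge_drift (line 19)
  7: emitted by main (line 35)
  8: emitted by bind_quota (line 23)
A correct fix: line 37: replace `width` with `slot`.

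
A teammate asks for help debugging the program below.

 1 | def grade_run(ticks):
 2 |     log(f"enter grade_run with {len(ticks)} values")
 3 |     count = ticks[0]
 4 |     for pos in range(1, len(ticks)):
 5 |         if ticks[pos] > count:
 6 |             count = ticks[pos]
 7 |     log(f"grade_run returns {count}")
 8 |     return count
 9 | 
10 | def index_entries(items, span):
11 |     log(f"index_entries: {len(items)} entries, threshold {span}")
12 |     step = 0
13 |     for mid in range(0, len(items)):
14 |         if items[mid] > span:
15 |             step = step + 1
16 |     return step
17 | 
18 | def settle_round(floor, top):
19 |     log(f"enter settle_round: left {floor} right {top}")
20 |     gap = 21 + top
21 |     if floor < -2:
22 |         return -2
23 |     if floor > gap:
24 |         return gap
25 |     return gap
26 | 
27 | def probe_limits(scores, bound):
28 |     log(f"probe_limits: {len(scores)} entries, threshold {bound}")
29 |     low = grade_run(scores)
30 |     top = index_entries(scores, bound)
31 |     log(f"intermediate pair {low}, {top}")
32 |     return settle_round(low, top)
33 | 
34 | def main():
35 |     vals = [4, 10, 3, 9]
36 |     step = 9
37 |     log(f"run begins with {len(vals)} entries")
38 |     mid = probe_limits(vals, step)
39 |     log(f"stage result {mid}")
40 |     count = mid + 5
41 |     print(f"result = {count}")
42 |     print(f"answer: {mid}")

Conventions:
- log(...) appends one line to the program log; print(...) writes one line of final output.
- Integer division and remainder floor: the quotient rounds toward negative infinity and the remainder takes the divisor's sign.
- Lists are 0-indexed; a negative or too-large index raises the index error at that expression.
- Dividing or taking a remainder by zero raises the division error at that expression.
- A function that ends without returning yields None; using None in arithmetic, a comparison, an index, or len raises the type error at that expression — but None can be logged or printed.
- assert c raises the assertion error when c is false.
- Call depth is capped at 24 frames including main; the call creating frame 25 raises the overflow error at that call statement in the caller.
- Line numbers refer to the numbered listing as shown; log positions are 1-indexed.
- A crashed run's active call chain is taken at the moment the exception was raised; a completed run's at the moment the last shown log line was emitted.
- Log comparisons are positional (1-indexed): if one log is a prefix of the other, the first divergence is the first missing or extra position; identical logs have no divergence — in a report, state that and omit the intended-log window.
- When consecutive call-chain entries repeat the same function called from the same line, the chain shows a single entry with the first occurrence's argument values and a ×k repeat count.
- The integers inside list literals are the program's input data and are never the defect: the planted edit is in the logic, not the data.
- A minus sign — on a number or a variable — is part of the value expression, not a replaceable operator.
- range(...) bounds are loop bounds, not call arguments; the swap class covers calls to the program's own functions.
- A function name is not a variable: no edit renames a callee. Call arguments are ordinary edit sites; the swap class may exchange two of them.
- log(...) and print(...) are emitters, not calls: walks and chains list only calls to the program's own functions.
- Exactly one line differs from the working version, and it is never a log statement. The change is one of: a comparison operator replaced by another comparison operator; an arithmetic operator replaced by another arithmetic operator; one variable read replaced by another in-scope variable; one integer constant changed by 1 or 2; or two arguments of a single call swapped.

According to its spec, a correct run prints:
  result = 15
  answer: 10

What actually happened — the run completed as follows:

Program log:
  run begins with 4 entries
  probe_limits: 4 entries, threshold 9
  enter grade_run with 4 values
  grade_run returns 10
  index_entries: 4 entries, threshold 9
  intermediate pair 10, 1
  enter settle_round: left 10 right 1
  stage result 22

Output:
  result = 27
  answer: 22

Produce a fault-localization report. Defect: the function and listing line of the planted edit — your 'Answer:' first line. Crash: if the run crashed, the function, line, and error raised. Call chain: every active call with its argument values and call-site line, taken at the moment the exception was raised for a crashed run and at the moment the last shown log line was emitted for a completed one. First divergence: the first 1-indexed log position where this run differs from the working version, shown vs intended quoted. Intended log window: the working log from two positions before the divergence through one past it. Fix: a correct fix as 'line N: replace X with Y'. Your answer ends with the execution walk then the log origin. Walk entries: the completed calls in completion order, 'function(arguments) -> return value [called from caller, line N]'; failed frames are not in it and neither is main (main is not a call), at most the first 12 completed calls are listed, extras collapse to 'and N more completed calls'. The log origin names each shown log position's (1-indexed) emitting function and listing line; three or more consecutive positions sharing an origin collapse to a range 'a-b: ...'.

Answer: the defect is in settle_round at line 25.
The tell: Position 8 is the first bad log line: 'stage result 22' should read 'stage result 10'.
Call chain: main.
First divergence: position 8 — shown 'stage result 22', intended 'stage result 10'.
Intended log window:
  6: intermediate pair 10, 1
  7: enter settle_round: left 10 right 1
  8: stage result 10
Execution walk:
  grade_run([4, 10, 3, 9]) -> 10  [called from probe_limits, line 29]
  index_entries([4, 10, 3, 9], 9) -> 1  [called from probe_limits, line 30]
  settle_round(10, 1) -> 22  [called from probe_limits, line 32]
  probe_limits([4, 10, 3, 9], 9) -> 22  [called from main, line 38]
Log line origins:
  1: from main, line 37
  2: from probe_limits, line 28
  3: from grade_run, line 2
  4: from grade_run, line 7
  5: from index_entries, line 11
  6: from probe_limits, line 31
  7: from settle_round, line 19
  8: from main, line 39
A correct fix: line 25: replace `gap` with `floor`.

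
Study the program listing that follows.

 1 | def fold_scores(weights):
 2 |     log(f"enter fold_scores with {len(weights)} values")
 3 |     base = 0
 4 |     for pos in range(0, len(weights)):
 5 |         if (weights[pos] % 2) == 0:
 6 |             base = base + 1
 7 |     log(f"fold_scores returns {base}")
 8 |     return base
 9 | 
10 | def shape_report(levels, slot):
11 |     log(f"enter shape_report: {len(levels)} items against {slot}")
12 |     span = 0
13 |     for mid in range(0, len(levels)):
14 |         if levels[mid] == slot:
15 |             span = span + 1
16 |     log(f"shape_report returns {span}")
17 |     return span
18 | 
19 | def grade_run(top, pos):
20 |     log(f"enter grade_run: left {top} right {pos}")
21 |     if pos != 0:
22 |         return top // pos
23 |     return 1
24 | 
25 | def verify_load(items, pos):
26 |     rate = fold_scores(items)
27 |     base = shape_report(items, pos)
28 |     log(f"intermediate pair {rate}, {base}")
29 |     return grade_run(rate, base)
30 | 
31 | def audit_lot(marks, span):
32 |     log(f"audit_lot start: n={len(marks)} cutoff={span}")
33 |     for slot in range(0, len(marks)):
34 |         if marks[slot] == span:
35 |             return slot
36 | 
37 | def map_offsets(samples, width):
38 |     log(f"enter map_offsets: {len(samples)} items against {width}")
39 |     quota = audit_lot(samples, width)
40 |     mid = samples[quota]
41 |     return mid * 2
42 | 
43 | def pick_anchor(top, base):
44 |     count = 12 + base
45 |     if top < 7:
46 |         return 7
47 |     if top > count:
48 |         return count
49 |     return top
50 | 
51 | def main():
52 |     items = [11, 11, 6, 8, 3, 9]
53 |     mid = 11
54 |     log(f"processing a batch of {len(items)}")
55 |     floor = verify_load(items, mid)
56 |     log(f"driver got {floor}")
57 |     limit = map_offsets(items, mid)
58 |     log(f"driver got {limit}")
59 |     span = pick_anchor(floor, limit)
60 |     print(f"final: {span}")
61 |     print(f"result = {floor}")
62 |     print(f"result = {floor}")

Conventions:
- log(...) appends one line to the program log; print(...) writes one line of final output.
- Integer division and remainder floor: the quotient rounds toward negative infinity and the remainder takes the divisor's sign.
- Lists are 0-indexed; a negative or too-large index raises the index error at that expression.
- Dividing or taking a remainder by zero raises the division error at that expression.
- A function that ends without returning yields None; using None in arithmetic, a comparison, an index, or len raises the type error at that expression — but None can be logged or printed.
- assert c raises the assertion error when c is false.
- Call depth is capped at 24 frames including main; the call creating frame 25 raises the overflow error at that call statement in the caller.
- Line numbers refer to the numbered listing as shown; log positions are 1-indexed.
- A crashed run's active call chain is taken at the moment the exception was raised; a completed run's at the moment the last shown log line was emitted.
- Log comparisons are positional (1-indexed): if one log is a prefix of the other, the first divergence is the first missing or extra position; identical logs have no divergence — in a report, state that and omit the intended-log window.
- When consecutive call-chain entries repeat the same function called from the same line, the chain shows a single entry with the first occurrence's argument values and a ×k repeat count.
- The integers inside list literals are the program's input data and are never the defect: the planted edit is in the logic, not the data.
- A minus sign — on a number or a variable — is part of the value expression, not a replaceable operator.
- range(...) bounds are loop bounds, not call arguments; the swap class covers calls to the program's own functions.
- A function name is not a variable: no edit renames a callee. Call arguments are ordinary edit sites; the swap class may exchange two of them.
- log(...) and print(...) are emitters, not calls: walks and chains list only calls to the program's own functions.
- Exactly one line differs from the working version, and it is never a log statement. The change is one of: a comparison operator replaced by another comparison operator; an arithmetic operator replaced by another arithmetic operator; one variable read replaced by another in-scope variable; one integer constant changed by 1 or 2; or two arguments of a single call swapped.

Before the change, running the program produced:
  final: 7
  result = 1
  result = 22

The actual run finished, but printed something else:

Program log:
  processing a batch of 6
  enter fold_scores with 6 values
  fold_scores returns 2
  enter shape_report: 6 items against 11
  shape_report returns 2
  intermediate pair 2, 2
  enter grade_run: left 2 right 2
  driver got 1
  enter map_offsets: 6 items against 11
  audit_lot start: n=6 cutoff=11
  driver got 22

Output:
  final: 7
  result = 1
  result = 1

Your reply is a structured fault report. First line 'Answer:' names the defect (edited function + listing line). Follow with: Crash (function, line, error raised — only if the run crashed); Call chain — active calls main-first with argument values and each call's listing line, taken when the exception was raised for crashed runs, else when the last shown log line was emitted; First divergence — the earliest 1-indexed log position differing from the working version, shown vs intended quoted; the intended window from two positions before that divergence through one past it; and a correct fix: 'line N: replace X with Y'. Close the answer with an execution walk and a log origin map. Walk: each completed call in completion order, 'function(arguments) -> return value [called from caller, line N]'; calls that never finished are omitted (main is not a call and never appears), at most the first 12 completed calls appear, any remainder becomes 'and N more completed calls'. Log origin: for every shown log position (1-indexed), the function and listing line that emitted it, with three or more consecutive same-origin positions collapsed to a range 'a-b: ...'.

Answer: the defect is in main at line 62.
Core observation: Every logged value matches the working version; the printed result is what differs.
Call chain: main.
First divergence: none — the logs agree in full.
Execution walk:
  fold_scores([11, 11, 6, 8, 3, 9]) -> 2  [called from verify_load, line 26]
  shape_report([11, 11, 6, 8, 3, 9], 11) -> 2  [called from verify_load, line 27]
  grade_run(2, 2) -> 1  [called from verify_load, line 29]
  verify_load([11, 11, 6, 8, 3, 9], 11) -> 1  [called from main, line 55]
  audit_lot([11, 11, 6, 8, 3, 9], 11) -> 0  [called from map_offsets, line 39]
  map_offsets([11, 11, 6, 8, 3, 9], 11) -> 22  [called from main, line 57]
  pick_anchor(1, 22) -> 7  [called from main, line 59]
Log origins:
  1: logged in main at line 54
  2: logged in fold_scores at line 2
  3: logged in fold_scores at line 7
  4: logged in shape_report at line 11
  5: logged in shape_report at line 16
  6: logged in verify_load at line 28
  7: logged in grade_run at line 20
  8: logged in main at line 56
  9: logged in map_offsets at line 38
  10: logged in audit_lot at line 32
  11: logged in main at line 58
A correct fix: line 62: replace `floor` with `limit`.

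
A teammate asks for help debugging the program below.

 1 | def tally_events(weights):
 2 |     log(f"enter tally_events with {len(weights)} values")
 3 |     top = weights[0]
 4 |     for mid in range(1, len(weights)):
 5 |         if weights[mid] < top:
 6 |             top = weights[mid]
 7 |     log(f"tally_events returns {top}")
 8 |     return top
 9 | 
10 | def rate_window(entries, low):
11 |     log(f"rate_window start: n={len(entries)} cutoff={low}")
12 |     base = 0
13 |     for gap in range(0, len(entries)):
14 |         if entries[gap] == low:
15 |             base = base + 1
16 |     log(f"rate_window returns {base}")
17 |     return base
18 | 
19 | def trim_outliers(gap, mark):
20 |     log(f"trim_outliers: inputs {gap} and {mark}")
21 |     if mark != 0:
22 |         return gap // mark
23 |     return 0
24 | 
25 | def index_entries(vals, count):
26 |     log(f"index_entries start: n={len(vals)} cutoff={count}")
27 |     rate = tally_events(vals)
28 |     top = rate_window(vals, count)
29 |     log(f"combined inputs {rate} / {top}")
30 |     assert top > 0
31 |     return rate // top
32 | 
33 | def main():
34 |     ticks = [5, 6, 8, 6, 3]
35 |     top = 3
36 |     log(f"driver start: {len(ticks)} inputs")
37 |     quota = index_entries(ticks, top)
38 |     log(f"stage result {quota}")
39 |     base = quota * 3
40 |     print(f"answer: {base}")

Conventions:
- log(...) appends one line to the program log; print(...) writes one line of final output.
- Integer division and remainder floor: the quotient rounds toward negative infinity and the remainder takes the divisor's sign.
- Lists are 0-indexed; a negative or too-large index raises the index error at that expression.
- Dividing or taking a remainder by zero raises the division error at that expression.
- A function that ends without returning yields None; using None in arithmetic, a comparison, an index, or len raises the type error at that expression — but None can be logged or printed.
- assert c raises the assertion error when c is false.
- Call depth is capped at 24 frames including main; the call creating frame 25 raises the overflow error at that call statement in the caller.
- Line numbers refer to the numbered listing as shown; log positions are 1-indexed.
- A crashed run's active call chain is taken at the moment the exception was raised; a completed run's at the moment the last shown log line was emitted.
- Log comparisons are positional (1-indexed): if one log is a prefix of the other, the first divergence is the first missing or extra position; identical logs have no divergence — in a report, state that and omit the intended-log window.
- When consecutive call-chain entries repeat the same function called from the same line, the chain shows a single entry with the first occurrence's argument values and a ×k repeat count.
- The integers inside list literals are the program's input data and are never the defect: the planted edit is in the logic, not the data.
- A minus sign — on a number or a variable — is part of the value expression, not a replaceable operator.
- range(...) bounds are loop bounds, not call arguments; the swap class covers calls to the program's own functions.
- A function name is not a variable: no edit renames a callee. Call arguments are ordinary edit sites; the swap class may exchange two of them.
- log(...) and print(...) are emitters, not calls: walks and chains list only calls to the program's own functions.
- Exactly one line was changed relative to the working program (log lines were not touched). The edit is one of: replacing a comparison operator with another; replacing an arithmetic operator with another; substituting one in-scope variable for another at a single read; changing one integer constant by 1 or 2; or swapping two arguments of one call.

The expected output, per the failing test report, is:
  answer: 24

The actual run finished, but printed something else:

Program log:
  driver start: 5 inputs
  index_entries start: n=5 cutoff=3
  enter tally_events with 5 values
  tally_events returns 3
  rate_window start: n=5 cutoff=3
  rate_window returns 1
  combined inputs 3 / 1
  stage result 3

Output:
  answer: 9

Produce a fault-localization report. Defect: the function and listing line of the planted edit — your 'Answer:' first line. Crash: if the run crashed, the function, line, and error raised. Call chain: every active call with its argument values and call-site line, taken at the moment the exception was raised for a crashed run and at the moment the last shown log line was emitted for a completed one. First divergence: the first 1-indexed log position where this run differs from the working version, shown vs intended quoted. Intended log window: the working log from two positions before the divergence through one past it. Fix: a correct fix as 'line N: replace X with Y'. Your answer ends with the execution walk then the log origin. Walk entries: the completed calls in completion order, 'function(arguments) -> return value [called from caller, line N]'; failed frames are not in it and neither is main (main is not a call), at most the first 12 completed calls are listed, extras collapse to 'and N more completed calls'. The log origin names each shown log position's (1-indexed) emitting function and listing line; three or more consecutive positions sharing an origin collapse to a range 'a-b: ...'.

Answer: the defect is in tally_events at line 5.
Key observation: The earliest visible damage is log position 4 — 'tally_events returns 3' rather than the intended 'tally_events returns 8'.
Call chain: main.
First divergence: position 4; shown 'tally_events returns 3' vs intended 'tally_events returns 8'.
Intended log window:
  2: index_entries start: n=5 cutoff=3
  3: enter tally_events with 5 values
  4: tally_events returns 8
  5: rate_window start: n=5 cutoff=3
Execution walk:
  tally_events([5, 6, 8, 6, 3]) -> 3  [called from index_entries, line 27]
  rate_window([5, 6, 8, 6, 3], 3) -> 1  [called from index_entries, line 28]
  index_entries([5, 6, 8, 6, 3], 3) -> 3  [called from main, line 37]
Log origins:
  1: from main, line 36
  2: from index_entries, line 26
  3: from tally_events, line 2
  4: from tally_events, line 7
  5: from rate_window, line 11
  6: from rate_window, line 16
  7: from index_entries, line 29
  8: from main, line 38
A correct fix: line 5: replace `<` with `>`.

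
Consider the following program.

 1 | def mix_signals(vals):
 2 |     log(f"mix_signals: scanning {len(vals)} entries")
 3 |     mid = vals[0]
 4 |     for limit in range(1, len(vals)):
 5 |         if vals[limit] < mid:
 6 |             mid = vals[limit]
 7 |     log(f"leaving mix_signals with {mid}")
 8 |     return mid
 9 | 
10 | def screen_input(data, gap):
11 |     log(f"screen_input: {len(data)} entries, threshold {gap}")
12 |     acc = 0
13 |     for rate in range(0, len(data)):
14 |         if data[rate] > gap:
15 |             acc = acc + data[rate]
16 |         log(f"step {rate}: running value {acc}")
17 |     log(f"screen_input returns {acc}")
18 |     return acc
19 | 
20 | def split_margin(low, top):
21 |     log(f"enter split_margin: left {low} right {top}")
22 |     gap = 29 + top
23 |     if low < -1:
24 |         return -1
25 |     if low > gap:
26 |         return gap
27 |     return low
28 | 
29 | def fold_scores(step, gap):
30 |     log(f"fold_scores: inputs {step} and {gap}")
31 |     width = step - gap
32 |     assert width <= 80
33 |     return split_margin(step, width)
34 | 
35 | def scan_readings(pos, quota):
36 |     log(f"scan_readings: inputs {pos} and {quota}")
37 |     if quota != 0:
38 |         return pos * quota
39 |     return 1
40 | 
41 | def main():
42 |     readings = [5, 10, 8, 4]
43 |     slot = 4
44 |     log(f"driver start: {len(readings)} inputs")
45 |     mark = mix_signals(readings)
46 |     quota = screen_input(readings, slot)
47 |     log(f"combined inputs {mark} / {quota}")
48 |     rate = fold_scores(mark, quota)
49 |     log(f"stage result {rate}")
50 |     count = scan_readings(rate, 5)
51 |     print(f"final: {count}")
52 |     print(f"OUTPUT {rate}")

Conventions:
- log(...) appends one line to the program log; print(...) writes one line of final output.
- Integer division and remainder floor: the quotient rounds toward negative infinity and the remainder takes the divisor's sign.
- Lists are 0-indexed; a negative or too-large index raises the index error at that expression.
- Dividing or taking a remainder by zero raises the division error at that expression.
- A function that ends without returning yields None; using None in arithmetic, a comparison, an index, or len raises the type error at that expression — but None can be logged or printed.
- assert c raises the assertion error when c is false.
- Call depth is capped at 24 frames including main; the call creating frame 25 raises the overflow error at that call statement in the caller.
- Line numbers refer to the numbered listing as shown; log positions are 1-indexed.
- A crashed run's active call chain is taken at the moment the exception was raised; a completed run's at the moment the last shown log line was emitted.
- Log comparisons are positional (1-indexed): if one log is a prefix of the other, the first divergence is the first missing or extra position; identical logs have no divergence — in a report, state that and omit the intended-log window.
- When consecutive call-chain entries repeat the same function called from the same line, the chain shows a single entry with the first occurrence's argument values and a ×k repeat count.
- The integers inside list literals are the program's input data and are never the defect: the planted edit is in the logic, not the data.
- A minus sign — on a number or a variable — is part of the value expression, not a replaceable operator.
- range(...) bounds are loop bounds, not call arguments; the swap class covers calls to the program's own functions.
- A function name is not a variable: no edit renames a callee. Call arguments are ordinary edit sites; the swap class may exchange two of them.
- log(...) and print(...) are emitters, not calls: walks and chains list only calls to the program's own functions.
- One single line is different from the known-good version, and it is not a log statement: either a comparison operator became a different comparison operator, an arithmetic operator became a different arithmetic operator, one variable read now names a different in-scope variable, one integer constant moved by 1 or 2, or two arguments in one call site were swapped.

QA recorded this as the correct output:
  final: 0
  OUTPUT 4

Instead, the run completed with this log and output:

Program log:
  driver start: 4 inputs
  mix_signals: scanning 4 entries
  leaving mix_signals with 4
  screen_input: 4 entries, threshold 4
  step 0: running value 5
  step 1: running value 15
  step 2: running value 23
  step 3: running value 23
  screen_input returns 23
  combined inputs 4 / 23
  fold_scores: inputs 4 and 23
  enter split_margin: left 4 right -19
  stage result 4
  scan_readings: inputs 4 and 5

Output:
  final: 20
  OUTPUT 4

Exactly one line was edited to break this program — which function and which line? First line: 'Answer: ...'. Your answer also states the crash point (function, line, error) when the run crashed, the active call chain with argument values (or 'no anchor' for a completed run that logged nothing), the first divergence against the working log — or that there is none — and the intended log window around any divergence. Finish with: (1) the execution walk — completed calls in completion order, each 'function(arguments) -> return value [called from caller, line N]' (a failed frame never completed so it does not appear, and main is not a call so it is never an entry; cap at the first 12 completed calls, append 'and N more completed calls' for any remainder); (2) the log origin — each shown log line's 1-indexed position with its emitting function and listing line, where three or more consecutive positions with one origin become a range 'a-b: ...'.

Answer: the defect is in scan_readings at line 38.
Core observation: Log streams are identical — the defect surfaces only in the printed output.
Call chain: main -> scan_readings(4, 5) (called at line 50).
First divergence: none — the logs agree in full.
Execution walk:
  mix_signals([5, 10, 8, 4]) -> 4  [called from main, line 45]
  screen_input([5, 10, 8, 4], 4) -> 23  [called from main, line 46]
  split_margin(4, -19) -> 4  [called from fold_scores, line 33]
  fold_scores(4, 23) -> 4  [called from main, line 48]
  scan_readings(4, 5) -> 20  [called from main, line 50]
Origin of each log line:
  1 — main, line 44
  2 — mix_signals, line 2
  3 — mix_signals, line 7
  4 — screen_input, line 11
  5-8 — screen_input, line 16
  9 — screen_input, line 17
  10 — main, line 47
  11 — fold_scores, line 30
  12 — split_margin, line 21
  13 — main, line 49
  14 — scan_readings, line 36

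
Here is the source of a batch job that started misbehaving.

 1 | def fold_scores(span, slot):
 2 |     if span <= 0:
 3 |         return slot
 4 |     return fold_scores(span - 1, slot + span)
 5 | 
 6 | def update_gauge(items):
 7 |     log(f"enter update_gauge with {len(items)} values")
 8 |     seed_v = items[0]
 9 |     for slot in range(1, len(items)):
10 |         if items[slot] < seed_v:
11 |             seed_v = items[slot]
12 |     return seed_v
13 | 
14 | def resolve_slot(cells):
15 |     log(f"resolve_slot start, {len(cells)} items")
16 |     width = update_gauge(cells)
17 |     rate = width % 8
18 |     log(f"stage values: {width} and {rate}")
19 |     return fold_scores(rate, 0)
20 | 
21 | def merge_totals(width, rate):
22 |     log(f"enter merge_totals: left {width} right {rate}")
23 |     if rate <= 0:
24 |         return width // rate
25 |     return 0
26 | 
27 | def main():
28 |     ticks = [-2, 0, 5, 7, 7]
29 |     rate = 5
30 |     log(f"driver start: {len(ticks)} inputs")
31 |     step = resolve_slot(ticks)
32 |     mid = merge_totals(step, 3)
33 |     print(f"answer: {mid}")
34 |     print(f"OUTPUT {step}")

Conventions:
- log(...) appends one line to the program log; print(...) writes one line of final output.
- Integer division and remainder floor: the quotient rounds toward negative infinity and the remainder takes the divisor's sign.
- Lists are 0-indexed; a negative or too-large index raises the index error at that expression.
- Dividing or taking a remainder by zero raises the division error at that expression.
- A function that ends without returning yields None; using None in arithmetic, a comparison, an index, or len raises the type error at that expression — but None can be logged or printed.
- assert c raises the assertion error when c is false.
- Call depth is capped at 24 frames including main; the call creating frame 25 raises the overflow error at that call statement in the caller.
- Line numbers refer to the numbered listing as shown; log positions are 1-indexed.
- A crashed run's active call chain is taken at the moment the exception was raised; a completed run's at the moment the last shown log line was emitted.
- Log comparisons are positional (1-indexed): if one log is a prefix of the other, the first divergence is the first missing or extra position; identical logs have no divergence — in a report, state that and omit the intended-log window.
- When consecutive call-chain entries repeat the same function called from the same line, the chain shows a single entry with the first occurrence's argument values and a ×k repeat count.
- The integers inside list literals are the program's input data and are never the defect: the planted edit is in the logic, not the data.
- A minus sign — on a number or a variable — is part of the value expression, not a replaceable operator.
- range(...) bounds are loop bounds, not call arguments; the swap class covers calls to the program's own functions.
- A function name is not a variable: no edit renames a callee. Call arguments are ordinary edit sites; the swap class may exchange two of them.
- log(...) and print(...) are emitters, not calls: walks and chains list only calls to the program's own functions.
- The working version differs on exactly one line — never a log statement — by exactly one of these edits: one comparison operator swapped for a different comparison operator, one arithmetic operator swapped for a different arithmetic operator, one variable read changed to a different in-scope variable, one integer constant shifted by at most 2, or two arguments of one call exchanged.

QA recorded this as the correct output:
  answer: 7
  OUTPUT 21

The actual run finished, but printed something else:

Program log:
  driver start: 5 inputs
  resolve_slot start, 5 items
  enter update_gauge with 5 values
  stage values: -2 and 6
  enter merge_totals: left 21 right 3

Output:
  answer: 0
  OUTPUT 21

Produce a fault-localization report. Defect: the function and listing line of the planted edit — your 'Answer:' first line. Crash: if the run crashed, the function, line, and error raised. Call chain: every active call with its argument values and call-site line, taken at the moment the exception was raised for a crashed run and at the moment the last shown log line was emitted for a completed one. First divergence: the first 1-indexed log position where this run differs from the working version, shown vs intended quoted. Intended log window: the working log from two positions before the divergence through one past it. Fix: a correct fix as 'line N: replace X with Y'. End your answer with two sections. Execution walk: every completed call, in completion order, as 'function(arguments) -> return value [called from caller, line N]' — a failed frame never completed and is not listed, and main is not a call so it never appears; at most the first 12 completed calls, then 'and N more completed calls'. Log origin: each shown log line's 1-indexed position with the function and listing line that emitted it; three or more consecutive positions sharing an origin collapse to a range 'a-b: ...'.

Answer: the defect is in merge_totals at line 23.
The tell: The logs agree in full; only the final output differs.
Call chain: main -> merge_totals(21, 3) (called at line 32).
First divergence: there is none — every log position agrees.
Execution walk:
  update_gauge([-2, 0, 5, 7, 7]) -> -2  [called from resolve_slot, line 16]
  fold_scores(0, 21) -> 21  [called from fold_scores, line 4]
  fold_scores(1, 20) -> 21  [called from fold_scores, line 4]
  fold_scores(2, 18) -> 21  [called from fold_scores, line 4]
  fold_scores(3, 15) -> 21  [called from fold_scores, line 4]
  fold_scores(4, 11) -> 21  [called from fold_scores, line 4]
  fold_scores(5, 6) -> 21  [called from fold_scores, line 4]
  fold_scores(6, 0) -> 21  [called from resolve_slot, line 19]
  resolve_slot([-2, 0, 5, 7, 7]) -> 21  [called from main, line 31]
  merge_totals(21, 3) -> 0  [called from main, line 32]
Log origins:
  1: emitted by main (line 30)
  2: emitted by resolve_slot (line 15)
  3: emitted by update_gauge (line 7)
  4: emitted by resolve_slot (line 18)
  5: emitted by merge_totals (line 22)
A correct fix: line 23: replace `<=` with `!=`.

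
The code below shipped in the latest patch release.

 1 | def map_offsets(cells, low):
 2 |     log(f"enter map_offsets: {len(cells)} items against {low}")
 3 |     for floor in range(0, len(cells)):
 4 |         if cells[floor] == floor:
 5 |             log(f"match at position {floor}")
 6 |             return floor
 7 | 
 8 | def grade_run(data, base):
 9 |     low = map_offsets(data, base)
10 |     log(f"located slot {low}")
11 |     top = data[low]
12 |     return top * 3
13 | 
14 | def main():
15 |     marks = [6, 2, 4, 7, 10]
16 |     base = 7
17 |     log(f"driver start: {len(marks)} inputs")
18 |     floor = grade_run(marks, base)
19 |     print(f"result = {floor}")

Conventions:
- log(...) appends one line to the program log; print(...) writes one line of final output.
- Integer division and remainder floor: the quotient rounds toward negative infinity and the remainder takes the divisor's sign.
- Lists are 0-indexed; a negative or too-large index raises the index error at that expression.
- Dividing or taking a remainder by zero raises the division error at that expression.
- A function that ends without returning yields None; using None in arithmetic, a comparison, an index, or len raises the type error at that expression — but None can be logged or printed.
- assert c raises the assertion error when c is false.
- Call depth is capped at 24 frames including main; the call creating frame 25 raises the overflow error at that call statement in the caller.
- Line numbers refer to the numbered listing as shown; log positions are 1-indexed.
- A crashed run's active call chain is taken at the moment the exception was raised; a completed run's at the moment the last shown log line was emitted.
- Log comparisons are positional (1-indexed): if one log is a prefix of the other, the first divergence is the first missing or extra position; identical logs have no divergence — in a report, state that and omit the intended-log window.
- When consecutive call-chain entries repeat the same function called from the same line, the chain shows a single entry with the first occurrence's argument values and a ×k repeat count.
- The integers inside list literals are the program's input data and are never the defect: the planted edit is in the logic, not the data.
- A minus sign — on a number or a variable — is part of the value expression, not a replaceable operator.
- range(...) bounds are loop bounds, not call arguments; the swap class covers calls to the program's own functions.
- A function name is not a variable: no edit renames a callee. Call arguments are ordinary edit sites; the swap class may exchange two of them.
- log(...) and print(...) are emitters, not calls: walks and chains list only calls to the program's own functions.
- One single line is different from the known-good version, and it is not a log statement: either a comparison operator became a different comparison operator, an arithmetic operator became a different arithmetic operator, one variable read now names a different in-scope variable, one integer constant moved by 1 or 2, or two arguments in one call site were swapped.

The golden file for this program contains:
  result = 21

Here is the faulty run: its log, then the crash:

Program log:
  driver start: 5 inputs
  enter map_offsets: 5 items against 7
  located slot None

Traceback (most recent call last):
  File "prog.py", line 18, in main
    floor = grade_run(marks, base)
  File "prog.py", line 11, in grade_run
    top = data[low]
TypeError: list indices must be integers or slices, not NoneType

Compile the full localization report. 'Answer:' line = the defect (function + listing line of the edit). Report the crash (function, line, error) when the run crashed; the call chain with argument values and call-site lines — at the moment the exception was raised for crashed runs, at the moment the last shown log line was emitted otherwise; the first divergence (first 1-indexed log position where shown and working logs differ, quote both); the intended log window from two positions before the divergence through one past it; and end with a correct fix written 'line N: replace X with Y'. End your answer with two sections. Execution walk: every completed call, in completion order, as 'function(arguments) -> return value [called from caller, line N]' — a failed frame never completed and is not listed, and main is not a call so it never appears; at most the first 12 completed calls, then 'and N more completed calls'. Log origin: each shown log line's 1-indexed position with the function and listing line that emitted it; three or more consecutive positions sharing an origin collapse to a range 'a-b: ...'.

Answer: the defect is in map_offsets at line 4.
Key observation: Everything matches until log position 3, which reads 'located slot None' in place of 'match at position 3'.
Crash: grade_run, line 11, TypeError.
Call chain: main -> grade_run([6, 2, 4, 7, 10], 7) (called at line 18).
First divergence: position 3; shown 'located slot None' vs intended 'match at position 3'.
Intended log window:
  1: driver start: 5 inputs
  2: enter map_offsets: 5 items against 7
  3: match at position 3
  4: located slot 3
Execution walk:
  map_offsets([6, 2, 4, 7, 10], 7) -> None  [called from grade_run, line 9]
Log origin:
  1: emitted by main (line 17)
  2: emitted by map_offsets (line 2)
  3: emitted by grade_run (line 10)
A correct fix: line 4: replace `cells[floor] == floor` with `cells[floor] == low`.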